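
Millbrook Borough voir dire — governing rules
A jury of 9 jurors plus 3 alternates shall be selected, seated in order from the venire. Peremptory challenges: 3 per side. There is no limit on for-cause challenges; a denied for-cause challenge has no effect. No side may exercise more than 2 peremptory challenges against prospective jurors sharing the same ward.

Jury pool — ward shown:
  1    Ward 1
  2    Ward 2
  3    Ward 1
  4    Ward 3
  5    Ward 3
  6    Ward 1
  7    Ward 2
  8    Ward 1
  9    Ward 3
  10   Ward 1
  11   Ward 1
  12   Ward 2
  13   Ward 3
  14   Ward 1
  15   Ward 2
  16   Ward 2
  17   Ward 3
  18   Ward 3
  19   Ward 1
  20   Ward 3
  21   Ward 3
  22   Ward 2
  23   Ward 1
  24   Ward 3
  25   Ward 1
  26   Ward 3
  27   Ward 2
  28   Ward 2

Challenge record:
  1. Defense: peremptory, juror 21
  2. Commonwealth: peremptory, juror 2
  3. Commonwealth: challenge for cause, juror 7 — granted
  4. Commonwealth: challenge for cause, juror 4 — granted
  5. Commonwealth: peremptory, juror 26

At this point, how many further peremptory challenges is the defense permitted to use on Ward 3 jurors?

1

Defense peremptories so far: #21 — 1 of 3 used, 2 left overall.
Against Ward 3: #21 — 1 used; per-ward cap 2 leaves 1.
Binding limit: min(2, 1) = 1.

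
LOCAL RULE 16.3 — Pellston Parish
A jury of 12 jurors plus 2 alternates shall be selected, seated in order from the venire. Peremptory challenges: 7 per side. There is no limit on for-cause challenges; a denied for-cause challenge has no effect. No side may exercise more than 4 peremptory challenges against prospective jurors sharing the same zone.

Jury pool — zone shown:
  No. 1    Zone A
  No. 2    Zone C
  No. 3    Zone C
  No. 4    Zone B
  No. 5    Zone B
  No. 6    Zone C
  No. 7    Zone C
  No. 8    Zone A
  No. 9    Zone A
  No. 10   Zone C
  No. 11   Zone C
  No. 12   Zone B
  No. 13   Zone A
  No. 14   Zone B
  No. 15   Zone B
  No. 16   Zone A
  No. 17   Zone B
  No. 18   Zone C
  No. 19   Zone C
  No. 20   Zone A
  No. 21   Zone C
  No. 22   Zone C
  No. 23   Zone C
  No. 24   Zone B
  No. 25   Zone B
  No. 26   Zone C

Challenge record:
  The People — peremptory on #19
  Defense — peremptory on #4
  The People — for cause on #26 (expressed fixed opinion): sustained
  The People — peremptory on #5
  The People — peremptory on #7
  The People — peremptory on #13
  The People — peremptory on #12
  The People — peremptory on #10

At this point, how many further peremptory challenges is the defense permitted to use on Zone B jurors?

3

Defense peremptories so far: #4 — 1 of 7 used, 6 left overall.
Against Zone B: #4 — 1 used; per-zone cap 4 leaves 3.
Binding limit: min(6, 3) = 3.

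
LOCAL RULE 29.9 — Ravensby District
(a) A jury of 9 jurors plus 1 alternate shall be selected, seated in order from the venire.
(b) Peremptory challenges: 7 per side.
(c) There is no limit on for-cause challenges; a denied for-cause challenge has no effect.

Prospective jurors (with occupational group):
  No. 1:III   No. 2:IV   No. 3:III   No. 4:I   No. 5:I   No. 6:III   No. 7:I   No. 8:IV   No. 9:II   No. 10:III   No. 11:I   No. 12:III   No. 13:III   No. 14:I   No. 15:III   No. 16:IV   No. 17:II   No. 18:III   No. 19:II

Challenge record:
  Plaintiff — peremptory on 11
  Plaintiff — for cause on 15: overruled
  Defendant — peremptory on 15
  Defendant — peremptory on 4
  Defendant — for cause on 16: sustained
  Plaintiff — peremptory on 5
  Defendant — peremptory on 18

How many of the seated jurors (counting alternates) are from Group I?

Removed: #4, #5, #11, #15, #16, #18.
Seated (10 incl. alternates): #1, #2, #3, #6, #7, #8, #9, #10, #12, #13.
Of those, in Group I: #7 → 1.

1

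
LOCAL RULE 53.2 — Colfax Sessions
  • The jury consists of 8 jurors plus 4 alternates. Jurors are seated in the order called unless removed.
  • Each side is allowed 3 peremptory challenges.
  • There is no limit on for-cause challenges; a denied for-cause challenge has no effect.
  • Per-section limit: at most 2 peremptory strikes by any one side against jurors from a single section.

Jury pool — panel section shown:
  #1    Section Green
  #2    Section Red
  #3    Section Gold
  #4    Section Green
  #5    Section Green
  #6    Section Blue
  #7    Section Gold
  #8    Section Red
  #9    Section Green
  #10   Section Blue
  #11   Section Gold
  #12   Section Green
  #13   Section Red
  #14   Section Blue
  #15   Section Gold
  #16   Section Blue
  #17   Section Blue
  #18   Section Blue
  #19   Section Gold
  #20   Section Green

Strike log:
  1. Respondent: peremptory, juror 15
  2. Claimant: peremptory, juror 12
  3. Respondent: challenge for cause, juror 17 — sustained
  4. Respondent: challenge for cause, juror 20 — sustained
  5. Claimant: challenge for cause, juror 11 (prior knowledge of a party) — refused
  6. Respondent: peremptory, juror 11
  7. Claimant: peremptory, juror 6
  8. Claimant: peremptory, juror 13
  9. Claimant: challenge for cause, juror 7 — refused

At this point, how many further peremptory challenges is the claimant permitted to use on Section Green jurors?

0

Claimant peremptories so far: #12, #6, #13 — 3 of 3 used, 0 left overall.
Against Section Green: #12 — 1 used; per-section cap 2 leaves 1.
Binding limit: min(0, 1) = 0.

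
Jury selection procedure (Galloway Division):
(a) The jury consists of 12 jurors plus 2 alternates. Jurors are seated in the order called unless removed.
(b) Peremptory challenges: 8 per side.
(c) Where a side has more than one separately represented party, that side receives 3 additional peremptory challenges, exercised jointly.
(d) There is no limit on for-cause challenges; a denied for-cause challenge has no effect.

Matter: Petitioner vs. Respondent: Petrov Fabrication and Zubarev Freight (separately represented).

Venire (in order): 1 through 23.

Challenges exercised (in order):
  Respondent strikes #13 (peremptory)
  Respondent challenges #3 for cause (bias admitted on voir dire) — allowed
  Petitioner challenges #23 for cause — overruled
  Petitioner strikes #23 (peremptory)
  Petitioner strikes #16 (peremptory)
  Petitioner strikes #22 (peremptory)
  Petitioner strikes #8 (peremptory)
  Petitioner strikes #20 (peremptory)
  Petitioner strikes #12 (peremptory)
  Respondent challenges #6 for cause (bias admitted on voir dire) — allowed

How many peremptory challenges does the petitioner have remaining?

2

Petitioner allotment: 8.
Petitioner peremptories used: #23, #16, #22, #8, #20, #12 — 6 (the for-cause on #23 doesn't count).
Remaining: 8 − 6 = 2.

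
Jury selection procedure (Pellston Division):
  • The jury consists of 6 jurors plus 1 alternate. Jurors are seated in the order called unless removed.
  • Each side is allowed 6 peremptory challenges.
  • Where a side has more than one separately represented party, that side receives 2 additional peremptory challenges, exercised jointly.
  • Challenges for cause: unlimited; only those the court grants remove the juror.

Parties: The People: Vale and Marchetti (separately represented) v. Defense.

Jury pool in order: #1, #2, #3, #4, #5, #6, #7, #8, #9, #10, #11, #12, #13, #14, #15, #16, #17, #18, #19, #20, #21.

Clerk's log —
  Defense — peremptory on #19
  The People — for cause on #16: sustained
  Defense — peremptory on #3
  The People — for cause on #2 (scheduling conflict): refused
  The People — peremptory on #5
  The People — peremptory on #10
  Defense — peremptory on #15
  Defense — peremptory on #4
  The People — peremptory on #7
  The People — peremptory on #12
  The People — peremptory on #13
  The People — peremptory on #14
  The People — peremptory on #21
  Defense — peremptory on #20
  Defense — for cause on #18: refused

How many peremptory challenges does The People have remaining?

1

The People allotment: 6 base + 2 multi-party = 8.
The People peremptories used: #5, #10, #7, #12, #13, #14, #21 — 7 (for-cause on #16, #2 don't count).
Remaining: 8 − 7 = 1.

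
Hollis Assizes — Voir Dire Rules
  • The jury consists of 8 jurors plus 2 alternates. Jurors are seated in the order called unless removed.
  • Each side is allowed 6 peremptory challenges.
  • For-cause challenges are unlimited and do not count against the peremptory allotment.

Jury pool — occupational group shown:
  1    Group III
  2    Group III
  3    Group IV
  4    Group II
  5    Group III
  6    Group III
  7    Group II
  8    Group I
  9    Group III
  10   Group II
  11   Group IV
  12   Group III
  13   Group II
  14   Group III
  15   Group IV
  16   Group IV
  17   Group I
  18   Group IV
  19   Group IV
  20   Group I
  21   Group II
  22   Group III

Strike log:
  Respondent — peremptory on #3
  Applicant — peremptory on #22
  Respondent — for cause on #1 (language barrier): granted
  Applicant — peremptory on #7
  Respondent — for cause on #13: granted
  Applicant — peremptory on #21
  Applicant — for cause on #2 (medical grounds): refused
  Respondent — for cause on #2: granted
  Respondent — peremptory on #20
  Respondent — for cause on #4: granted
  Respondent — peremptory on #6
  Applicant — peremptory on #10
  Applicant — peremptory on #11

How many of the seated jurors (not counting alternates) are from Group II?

0

Removed: #1, #2, #3, #4, #6, #7, #10, #11, #13, #20, #21, #22.
Seated jurors 1–8: #5, #8, #9, #12, #14, #15, #16, #17 (alternates #18, #19 not counted).
None of those are in Group II → 0.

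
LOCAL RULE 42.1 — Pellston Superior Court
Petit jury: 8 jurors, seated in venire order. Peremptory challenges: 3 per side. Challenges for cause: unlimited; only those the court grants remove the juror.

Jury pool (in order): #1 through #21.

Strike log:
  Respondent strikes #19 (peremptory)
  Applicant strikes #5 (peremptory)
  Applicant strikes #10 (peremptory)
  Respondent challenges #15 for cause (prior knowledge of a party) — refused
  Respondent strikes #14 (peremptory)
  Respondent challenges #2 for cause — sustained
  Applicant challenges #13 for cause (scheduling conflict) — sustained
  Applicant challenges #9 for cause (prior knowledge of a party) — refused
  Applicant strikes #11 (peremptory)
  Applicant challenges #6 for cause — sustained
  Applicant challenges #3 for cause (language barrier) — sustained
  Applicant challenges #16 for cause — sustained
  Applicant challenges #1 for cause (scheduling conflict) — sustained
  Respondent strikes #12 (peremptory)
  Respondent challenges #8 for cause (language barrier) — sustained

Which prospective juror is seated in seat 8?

21

Removed: #1, #2, #3, #5, #6, #8, #10, #11, #12, #13, #14, #16, #19. (#9, #15 stay — for-cause denied.)
Seating in order: seats 1–8 → #4, #7, #9, #15, #17, #18, #20, #21.
So seat 8 is #21.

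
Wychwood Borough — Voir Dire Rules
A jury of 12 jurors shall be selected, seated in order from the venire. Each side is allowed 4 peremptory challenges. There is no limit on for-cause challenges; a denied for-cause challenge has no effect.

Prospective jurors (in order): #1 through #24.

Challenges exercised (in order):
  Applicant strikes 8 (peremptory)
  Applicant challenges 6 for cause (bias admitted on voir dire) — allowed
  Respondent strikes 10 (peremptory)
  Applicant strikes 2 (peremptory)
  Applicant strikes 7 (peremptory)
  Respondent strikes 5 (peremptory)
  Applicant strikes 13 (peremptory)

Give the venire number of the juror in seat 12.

Removed: #2, #5, #6, #7, #8, #10, #13.
Filling seats in venire order through position 12: #1, #3, #4, #9, #11, #12, #14, #15, #16, #17, #18, #19.
So seat 12 is #19.

19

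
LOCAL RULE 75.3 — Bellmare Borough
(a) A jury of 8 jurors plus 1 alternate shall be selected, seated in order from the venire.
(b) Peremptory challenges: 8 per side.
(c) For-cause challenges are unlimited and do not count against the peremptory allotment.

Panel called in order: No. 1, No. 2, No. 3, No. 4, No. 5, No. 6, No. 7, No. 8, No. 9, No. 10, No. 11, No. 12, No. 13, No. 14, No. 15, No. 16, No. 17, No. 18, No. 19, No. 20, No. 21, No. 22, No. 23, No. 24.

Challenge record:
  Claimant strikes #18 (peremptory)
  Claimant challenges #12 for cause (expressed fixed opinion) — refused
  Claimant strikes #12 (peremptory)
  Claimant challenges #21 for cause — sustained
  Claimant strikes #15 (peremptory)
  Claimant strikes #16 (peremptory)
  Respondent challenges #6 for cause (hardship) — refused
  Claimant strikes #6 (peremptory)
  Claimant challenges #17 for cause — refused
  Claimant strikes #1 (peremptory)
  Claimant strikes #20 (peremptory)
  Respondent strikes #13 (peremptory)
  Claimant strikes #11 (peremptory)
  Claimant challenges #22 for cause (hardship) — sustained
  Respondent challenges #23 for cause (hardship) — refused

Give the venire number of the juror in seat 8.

Removed: #1, #6, #11, #12, #13, #15, #16, #18, #20, #21, #22. (#17, #23 stay — for-cause denied.)
Seating in order: seats 1–8 → #2, #3, #4, #5, #7, #8, #9, #10; alternates → #14.
So seat 8 is #10.

10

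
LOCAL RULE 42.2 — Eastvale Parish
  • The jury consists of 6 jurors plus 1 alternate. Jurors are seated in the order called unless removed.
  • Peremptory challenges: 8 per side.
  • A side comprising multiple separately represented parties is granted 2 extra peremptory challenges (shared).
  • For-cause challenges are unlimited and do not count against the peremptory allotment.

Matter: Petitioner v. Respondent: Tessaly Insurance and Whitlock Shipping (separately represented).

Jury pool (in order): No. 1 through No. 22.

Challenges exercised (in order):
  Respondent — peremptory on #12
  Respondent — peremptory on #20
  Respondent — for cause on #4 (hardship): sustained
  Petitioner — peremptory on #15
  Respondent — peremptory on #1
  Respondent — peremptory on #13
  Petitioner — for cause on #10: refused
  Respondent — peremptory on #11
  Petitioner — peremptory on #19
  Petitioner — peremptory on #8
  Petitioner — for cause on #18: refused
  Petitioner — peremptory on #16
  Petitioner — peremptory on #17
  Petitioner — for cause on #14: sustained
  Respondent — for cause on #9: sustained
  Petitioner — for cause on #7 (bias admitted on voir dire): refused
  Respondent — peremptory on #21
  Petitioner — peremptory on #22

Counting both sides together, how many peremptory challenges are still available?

6

Petitioner allotment: 8. Respondent allotment: 8 base + 2 multi-party = 10.
Petitioner peremptories used: #15, #19, #8, #16, #17, #22 — 6 (for-cause on #10, #18, #14, #7 don't count).
Respondent peremptories used: #12, #20, #1, #13, #11, #21 — 6 (for-cause on #4, #9 don't count).
Remaining: (8 − 6) + (10 − 6) = 6.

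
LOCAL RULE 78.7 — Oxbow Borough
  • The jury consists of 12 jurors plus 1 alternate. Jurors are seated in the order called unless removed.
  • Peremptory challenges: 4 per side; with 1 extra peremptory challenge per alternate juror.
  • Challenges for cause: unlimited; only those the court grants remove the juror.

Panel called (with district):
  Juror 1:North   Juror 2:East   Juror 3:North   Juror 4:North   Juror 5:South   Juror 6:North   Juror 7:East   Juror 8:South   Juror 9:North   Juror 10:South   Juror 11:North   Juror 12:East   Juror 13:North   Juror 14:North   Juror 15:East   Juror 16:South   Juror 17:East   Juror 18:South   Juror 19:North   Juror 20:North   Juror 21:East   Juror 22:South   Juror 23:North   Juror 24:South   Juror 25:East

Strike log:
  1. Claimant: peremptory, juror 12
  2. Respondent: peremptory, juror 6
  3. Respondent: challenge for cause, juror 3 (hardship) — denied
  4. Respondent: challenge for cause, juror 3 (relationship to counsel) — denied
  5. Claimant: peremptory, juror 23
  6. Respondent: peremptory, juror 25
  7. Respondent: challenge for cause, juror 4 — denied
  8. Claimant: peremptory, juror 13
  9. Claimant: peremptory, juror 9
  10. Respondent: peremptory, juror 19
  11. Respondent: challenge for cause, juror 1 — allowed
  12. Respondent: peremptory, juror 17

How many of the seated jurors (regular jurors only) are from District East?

3

Removed: #1, #6, #9, #12, #13, #17, #19, #23, #25.
Seated jurors 1–12: #2, #3, #4, #5, #7, #8, #10, #11, #14, #15, #16, #18 (alternates #20 not counted).
Of those, in District East: #2, #7, #15 → 3.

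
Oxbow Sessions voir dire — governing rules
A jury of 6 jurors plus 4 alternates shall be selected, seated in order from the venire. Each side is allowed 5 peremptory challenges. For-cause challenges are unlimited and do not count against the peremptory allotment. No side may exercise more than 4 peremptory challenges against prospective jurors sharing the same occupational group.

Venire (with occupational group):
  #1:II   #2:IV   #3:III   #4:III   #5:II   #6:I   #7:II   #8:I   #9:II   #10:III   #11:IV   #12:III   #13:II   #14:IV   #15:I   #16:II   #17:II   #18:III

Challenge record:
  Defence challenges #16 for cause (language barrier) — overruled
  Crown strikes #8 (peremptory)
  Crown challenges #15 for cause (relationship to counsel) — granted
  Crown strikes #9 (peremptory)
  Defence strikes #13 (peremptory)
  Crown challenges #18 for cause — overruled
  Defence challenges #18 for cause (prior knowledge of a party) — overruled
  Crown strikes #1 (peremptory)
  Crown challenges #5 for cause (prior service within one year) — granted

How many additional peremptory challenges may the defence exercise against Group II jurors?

Defence peremptories so far: #13 — 1 of 5 used, 4 left overall.
Against Group II: #13 — 1 used; per-group cap 4 leaves 3.
Binding limit: min(4, 3) = 3.

3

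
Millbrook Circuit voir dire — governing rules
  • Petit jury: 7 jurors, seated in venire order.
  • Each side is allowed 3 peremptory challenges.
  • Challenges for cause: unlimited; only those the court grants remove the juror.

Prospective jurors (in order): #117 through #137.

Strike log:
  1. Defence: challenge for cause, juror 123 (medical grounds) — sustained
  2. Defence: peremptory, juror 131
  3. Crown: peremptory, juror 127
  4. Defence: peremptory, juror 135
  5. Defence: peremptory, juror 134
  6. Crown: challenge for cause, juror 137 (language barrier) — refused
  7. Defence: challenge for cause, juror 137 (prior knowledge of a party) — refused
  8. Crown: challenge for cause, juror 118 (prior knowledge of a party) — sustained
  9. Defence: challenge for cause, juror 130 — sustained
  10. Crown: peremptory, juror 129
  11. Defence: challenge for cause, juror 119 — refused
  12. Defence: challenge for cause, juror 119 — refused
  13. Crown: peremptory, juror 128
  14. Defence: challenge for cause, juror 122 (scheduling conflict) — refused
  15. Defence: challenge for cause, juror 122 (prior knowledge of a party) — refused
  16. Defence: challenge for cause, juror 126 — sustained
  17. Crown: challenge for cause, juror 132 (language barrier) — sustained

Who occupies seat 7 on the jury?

125

Removed: #118, #123, #126, #127, #128, #129, #130, #131, #132, #134, #135. (#119, #122, #137 stay — for-cause denied.)
Seating in order: seats 1–7 → #117, #119, #120, #121, #122, #124, #125.
So seat 7 is #125.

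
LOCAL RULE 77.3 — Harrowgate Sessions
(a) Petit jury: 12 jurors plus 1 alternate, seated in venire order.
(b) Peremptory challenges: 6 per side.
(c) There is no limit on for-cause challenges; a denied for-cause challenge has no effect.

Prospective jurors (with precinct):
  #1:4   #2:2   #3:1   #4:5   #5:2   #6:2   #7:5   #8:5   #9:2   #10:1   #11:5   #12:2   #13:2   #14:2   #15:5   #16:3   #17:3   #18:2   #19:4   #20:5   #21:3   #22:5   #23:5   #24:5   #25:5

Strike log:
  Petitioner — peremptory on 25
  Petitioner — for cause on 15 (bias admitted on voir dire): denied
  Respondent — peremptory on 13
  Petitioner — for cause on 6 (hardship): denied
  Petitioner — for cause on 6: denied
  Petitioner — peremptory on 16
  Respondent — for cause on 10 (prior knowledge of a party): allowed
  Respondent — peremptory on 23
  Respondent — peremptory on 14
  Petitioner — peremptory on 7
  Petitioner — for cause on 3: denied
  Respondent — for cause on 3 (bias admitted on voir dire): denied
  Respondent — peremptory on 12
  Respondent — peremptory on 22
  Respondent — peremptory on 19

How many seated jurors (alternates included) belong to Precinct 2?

Removed: #7, #10, #12, #13, #14, #16, #19, #22, #23, #25.
Seated (13 incl. alternates): #1, #2, #3, #4, #5, #6, #8, #9, #11, #15, #17, #18, #20.
Of those, in Precinct 2: #2, #5, #6, #9, #18 → 5.

5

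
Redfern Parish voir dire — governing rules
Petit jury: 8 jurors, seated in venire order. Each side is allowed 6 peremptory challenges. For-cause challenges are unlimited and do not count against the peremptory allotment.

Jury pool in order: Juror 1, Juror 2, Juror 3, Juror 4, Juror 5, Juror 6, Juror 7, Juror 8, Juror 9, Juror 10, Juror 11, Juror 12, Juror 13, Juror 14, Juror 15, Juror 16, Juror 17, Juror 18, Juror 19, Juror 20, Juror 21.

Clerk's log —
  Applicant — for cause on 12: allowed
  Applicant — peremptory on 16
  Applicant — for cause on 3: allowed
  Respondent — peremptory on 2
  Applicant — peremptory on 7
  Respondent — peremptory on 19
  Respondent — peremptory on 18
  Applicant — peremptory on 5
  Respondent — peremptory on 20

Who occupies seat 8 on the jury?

Removed: #2, #3, #5, #7, #12, #16, #18, #19, #20.
Seating in order: seats 1–8 → #1, #4, #6, #8, #9, #10, #11, #13.
So seat 8 is #13.

13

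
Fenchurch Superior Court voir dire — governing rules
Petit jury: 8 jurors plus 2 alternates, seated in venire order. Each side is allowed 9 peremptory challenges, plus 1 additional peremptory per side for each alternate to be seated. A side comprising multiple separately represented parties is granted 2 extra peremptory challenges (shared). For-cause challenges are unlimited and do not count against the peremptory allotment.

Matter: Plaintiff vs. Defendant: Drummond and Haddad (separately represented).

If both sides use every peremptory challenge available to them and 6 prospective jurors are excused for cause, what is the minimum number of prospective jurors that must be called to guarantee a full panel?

Seats to fill: 8 + 2 alternates = 10.
Peremptories — Plaintiff: 9 + 1×2 = 11; Defendant: 9 + 1×2 + 2 = 13; total 24.
For-cause removals: 6.
Minimum venire: 10 + 24 + 6 = 40.

40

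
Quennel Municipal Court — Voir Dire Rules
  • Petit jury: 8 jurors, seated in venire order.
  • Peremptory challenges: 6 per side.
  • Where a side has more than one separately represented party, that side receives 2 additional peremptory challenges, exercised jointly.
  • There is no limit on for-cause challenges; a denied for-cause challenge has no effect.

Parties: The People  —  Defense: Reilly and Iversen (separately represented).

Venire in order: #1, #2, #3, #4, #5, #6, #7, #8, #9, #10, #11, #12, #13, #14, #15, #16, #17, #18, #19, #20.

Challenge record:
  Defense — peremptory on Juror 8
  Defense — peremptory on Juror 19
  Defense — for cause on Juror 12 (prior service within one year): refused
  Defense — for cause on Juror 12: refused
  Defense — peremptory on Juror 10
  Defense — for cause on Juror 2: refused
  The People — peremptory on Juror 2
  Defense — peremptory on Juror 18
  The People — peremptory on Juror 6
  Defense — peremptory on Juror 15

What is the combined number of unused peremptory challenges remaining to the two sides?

7

The People allotment: 6. Defense allotment: 6 base + 2 multi-party = 8.
The People peremptories used: #2, #6 — 2.
Defense peremptories used: #8, #19, #10, #18, #15 — 5 (for-cause on #12, #12, #2 don't count).
Remaining: (6 − 2) + (8 − 5) = 7.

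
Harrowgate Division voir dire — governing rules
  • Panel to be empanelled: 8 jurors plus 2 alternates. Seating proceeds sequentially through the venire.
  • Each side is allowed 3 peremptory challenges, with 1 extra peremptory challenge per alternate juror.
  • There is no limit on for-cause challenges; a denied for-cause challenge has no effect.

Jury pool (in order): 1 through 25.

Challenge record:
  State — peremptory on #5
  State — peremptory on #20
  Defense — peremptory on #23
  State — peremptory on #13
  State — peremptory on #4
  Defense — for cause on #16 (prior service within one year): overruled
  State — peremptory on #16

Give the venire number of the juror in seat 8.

Removed: #4, #5, #13, #16, #20, #23.
Seating in order: seats 1–8 → #1, #2, #3, #6, #7, #8, #9, #10; alternates → #11, #12.
So seat 8 is #10.

10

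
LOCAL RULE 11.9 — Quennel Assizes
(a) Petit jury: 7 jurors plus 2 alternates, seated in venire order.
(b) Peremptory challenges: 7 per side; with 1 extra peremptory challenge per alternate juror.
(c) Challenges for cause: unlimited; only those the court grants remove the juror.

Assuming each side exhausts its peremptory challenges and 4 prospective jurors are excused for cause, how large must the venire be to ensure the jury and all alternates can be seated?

Seats to fill: 7 + 2 alternates = 9.
Peremptories: 7 + 1×2 = 9 per side × 2 sides = 18.
For-cause removals: 4.
Minimum venire: 9 + 18 + 4 = 31.

31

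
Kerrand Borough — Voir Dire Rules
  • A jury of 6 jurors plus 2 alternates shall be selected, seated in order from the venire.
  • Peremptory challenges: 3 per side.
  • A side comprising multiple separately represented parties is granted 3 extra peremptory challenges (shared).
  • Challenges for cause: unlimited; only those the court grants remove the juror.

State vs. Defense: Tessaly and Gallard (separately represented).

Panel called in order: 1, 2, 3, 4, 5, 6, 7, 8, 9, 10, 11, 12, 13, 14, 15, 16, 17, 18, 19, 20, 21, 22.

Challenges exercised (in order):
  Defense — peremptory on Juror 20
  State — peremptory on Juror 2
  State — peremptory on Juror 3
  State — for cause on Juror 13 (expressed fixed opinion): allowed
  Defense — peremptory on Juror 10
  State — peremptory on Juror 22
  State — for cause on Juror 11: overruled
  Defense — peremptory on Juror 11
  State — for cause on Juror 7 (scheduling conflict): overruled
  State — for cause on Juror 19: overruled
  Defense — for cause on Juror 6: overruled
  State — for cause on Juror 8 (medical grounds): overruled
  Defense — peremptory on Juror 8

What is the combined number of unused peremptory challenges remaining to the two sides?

2

State allotment: 3. Defense allotment: 3 base + 3 multi-party = 6.
State peremptories used: #2, #3, #22 — 3 (for-cause on #13, #11, #7, #19, #8 don't count).
Defense peremptories used: #20, #10, #11, #8 — 4 (the for-cause on #6 doesn't count).
Remaining: (3 − 3) + (6 − 4) = 2.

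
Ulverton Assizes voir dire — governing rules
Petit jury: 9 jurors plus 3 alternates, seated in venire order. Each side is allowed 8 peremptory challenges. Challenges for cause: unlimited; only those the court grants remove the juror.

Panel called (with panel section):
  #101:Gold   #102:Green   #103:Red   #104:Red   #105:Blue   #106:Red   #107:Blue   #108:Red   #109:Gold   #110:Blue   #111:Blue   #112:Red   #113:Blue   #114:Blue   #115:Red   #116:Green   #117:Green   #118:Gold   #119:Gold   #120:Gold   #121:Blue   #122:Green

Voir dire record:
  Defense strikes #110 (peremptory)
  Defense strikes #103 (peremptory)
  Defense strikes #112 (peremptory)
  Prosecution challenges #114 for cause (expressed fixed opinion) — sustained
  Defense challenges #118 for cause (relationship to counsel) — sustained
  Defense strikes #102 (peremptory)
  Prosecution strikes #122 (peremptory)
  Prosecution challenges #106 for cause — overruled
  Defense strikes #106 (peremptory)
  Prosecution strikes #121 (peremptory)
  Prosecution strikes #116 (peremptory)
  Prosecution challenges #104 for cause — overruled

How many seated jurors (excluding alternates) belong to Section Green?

0

Removed: #102, #103, #106, #110, #112, #114, #116, #118, #121, #122.
Seated jurors 1–9: #101, #104, #105, #107, #108, #109, #111, #113, #115 (alternates #117, #119, #120 not counted).
None of those are in Section Green → 0.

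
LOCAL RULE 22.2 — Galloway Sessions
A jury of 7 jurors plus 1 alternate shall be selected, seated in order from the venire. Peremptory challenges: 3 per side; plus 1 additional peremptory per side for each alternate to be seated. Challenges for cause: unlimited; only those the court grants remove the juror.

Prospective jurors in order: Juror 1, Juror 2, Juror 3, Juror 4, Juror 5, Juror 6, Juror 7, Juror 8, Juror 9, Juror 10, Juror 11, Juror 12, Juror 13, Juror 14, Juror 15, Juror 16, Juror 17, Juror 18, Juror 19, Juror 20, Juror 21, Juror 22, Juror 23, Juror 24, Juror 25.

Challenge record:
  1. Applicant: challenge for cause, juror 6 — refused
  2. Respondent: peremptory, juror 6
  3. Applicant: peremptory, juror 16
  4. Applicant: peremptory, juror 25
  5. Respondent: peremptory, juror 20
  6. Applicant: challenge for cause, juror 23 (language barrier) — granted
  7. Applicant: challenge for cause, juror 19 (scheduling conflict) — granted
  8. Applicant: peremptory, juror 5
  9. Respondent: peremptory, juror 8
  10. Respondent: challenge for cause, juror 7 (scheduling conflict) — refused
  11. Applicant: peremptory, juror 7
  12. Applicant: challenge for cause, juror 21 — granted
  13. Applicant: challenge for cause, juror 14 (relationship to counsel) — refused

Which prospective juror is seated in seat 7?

Removed: #5, #6, #7, #8, #16, #19, #20, #21, #23, #25. (#14 stays — for-cause denied.)
Seating in order: seats 1–7 → #1, #2, #3, #4, #9, #10, #11; alternates → #12.
So seat 7 is #11.

11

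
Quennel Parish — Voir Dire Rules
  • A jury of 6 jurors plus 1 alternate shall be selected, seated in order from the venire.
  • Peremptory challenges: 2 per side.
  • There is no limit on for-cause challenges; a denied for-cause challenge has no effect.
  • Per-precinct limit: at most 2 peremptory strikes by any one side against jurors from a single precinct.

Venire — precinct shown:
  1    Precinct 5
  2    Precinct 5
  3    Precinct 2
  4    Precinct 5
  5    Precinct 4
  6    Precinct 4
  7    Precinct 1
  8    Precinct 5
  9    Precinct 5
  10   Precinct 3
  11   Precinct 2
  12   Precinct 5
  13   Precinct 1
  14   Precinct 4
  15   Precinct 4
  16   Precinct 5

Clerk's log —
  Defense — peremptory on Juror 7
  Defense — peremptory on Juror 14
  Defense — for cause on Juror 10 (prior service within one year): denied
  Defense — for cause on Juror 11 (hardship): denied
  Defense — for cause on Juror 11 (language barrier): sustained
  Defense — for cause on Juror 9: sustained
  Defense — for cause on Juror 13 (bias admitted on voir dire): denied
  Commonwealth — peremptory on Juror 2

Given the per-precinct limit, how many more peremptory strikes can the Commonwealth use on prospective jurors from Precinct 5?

1

Commonwealth peremptories so far: #2 — 1 of 2 used, 1 left overall.
Against Precinct 5: #2 — 1 used; per-precinct cap 2 leaves 1.
Binding limit: min(1, 1) = 1.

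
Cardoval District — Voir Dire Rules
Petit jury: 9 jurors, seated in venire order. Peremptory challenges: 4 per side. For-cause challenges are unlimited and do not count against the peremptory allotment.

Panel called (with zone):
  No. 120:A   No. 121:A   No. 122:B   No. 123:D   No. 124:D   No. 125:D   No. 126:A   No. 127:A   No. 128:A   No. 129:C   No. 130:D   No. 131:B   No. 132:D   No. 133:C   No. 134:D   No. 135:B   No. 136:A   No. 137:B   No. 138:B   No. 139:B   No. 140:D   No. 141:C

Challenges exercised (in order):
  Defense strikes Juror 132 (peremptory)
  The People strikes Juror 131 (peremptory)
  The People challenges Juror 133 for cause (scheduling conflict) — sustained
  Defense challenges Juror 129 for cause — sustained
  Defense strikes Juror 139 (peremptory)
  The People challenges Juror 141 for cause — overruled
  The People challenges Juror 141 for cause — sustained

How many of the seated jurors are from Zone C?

Removed: #129, #131, #132, #133, #139, #141.
Seated jurors 1–9: #120, #121, #122, #123, #124, #125, #126, #127, #128.
None of those are in Zone C → 0.

0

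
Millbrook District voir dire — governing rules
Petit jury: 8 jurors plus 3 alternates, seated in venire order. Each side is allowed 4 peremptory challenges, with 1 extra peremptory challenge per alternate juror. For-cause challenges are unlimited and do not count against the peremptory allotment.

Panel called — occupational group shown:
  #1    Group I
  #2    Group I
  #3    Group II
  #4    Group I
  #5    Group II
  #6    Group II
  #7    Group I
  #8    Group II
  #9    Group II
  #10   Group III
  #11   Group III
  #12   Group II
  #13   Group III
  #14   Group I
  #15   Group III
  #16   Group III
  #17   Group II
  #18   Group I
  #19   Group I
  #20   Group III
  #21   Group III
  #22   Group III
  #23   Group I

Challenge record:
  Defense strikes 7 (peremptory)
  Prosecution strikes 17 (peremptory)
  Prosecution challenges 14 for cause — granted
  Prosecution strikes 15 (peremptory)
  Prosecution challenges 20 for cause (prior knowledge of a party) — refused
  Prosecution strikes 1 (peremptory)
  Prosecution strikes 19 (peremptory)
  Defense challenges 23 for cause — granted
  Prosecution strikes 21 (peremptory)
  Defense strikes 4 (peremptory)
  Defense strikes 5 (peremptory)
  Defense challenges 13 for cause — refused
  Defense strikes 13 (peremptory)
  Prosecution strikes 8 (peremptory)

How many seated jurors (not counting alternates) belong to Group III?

Removed: #1, #4, #5, #7, #8, #13, #14, #15, #17, #19, #21, #23.
Seated jurors 1–8: #2, #3, #6, #9, #10, #11, #12, #16 (alternates #18, #20, #22 not counted).
Of those, in Group III: #10, #11, #16 → 3.

3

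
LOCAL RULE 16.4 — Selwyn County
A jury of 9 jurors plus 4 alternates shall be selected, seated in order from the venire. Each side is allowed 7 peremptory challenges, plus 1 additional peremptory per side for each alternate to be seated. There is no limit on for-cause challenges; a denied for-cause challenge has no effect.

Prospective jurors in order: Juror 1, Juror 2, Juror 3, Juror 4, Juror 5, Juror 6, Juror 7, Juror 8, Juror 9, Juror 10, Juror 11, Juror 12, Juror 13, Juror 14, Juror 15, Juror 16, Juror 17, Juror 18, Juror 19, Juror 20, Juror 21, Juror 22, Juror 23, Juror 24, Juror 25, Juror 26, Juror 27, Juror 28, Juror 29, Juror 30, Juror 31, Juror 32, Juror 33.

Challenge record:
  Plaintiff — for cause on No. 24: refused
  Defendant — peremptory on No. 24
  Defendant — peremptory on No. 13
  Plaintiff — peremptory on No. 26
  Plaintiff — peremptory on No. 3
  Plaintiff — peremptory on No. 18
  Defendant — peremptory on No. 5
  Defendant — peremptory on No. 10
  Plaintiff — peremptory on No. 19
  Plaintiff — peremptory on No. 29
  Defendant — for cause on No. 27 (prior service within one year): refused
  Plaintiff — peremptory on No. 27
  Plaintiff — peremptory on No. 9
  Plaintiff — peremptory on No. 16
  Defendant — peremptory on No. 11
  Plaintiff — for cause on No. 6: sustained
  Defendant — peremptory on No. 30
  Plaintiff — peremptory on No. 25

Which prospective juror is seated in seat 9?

17

Removed: #3, #5, #6, #9, #10, #11, #13, #16, #18, #19, #24, #25, #26, #27, #29, #30.
Seating in order: seats 1–9 → #1, #2, #4, #7, #8, #12, #14, #15, #17; alternates → #20, #21, #22, #23.
So seat 9 is #17.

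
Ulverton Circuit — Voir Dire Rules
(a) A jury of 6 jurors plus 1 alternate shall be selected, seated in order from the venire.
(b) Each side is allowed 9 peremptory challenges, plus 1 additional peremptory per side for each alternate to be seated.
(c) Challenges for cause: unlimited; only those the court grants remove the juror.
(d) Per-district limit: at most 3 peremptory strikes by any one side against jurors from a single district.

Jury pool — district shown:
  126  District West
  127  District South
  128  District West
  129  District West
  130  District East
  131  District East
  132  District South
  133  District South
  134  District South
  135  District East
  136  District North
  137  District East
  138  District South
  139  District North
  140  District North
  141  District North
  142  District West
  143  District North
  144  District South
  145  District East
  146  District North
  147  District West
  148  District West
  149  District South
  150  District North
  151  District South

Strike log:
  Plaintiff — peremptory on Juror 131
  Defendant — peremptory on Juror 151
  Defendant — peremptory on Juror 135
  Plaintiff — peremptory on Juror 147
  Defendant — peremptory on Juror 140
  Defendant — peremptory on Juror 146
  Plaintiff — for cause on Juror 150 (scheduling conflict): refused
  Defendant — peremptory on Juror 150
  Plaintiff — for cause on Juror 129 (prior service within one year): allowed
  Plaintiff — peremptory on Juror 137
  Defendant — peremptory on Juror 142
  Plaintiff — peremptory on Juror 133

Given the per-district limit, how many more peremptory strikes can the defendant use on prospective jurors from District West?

2

Defendant peremptories so far: #151, #135, #140, #146, #150, #142 — 6 of 10 used, 4 left overall.
Against District West: #142 — 1 used; per-district cap 3 leaves 2.
Binding limit: min(4, 2) = 2.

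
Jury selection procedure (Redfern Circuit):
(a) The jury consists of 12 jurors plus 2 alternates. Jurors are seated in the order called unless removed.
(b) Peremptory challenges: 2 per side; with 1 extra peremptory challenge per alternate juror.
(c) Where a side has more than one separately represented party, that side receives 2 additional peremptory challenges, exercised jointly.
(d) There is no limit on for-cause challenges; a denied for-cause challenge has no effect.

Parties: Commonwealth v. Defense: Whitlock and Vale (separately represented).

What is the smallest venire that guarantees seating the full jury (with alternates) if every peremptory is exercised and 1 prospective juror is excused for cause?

25

Seats to fill: 12 + 2 alternates = 14.
Peremptories — Commonwealth: 2 + 1×2 = 4; Defense: 2 + 1×2 + 2 = 6; total 10.
For-cause removals: 1.
Minimum venire: 14 + 10 + 1 = 25.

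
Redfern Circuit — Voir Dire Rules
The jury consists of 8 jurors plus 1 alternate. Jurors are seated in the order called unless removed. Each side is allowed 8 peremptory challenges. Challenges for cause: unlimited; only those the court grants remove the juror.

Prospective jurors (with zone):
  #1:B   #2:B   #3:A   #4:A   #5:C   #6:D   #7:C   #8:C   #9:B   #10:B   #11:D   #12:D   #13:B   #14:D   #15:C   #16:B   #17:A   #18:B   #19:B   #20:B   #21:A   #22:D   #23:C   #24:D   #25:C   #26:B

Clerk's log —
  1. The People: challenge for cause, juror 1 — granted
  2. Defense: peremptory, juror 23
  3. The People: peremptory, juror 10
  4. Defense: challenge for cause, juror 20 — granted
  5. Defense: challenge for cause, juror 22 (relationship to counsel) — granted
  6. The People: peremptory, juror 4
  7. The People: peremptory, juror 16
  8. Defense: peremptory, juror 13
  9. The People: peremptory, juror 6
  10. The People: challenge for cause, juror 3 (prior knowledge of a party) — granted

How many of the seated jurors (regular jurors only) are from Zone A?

0

Removed: #1, #3, #4, #6, #10, #13, #16, #20, #22, #23.
Seated jurors 1–8: #2, #5, #7, #8, #9, #11, #12, #14 (alternates #15 not counted).
None of those are in Zone A → 0.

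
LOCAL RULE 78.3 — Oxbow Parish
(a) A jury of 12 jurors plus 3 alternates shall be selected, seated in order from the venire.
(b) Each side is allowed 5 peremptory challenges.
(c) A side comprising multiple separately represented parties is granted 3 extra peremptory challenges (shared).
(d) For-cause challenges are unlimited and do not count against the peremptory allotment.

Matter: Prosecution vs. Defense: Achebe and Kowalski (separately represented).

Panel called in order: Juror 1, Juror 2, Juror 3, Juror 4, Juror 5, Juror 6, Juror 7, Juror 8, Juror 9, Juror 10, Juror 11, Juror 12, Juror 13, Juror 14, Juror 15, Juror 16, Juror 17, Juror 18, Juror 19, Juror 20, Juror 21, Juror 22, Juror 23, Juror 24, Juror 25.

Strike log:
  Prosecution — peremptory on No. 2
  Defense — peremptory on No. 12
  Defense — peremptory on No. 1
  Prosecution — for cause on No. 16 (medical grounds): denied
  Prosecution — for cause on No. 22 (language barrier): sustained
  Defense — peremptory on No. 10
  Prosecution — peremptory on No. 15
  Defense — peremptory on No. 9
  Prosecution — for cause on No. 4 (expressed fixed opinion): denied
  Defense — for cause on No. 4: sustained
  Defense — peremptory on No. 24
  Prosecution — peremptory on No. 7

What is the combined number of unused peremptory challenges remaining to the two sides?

5

Prosecution allotment: 5. Defense allotment: 5 base + 3 multi-party = 8.
Prosecution peremptories used: #2, #15, #7 — 3 (for-cause on #16, #22, #4 don't count).
Defense peremptories used: #12, #1, #10, #9, #24 — 5 (the for-cause on #4 doesn't count).
Remaining: (5 − 3) + (8 − 5) = 5.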